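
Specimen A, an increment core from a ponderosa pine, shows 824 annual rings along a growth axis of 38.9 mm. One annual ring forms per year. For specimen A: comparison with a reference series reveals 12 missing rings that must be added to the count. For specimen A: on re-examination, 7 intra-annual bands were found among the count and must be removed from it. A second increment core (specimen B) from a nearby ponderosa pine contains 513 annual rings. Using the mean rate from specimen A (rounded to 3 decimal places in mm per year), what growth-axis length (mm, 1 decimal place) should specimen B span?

24.1 mm

Specimen A: adjusted count: 824 − 7 + 12 = 829 annual rings.
A: 38.9 mm over 829 years gives 38.9 / 829 ≈ 0.047 mm/yr.
Length of B = 0.047 × 513 = 24.1 mm.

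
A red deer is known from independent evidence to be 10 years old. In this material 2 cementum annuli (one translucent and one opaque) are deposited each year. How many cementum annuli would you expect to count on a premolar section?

Expected cementum annuli: 10 × 2 = 20.
So 20 cementum annuli should be present.

20 cementum annuli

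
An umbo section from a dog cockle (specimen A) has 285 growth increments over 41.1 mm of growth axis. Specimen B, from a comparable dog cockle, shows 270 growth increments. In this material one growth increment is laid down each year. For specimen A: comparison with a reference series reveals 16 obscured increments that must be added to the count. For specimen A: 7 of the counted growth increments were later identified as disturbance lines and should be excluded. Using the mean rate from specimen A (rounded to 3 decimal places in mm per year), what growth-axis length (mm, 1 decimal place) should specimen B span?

Specimen A: after corrections the count is 285 − 7 + 16 = 294 growth increments.
A: 41.1 mm over 294 years gives 41.1 / 294 ≈ 0.140 mm/yr.
B's length ≈ 0.140 × 270 = 37.8 mm.

37.8 mm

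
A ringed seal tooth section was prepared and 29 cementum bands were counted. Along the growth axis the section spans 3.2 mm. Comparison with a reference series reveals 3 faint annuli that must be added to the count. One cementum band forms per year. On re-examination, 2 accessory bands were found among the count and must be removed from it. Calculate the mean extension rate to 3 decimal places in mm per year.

Adjusted count: 29 − 2 + 3 = 30 cementum bands.
Mean rate = 3.2 mm / 30 years ≈ 0.107 mm per year.

0.107 mm per year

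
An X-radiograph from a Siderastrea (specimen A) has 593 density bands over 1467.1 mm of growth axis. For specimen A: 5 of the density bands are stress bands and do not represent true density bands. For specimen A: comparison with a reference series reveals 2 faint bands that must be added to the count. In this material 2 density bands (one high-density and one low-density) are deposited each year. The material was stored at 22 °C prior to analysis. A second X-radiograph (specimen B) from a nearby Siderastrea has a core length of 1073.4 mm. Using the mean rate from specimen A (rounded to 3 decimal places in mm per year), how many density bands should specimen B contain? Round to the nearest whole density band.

432 density bands

Specimen A: correcting the raw count gives 593 − 5 + 2 = 590 true density bands.
Specimen A: 590 density bands at 2 per year is 590 / 2 = 295 years.
A: Mean rate = 1467.1 mm / 295 years ≈ 4.973 mm/yr.
B spans 1073.4 / 4.973 = 215.85 years; at 2 density bands per year that is 215.85 × 2 ≈ 432 density bands.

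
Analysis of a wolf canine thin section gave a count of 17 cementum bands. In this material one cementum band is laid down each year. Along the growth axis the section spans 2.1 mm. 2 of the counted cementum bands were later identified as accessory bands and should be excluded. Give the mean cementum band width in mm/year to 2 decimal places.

Adjusted count: 17 − 2 = 15 cementum bands.
Extension rate ≈ 2.1 / 15 = 0.14 mm/year.

0.14 mm/year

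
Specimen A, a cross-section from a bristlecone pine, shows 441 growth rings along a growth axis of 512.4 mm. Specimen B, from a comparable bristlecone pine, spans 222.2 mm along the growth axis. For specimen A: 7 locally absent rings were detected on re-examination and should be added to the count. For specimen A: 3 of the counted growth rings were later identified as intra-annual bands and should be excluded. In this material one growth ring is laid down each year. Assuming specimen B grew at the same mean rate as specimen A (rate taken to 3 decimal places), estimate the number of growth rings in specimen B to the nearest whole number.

Specimen A: after corrections the count is 441 − 3 + 7 = 445 growth rings.
A: 512.4 mm over 445 years gives 512.4 / 445 ≈ 1.151 mm per year.
For B, 222.2 / 1.151 = 193.05 years ≈ 193 growth rings.

193 growth rings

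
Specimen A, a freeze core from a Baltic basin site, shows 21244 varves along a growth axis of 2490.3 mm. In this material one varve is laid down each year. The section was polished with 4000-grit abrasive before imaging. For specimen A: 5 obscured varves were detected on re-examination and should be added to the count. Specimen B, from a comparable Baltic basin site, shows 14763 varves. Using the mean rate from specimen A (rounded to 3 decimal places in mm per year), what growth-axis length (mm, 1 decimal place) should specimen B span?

Specimen A: adjusted count: 21244 + 5 = 21249 varves.
A: 2490.3 mm over 21249 years gives 2490.3 / 21249 ≈ 0.117 mm per year.
For B, 0.117 mm/year × 14763 years = 1727.3 mm.

1727.3 mm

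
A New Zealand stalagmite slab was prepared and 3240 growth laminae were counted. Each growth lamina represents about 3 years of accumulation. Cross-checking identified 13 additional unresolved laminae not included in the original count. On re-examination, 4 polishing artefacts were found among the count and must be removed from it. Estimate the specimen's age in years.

9747 years

True growth lamina count = 3240 − 4 + 13 = 3249.
3249 growth laminae at 3 years each span 3249 × 3 = 9747 years.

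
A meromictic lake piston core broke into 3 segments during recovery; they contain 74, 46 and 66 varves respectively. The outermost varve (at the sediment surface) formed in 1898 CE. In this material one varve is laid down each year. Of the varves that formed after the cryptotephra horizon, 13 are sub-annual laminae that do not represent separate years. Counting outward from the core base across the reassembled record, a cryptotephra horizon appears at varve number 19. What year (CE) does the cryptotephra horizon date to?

Total varves = 74 + 46 + 66 = 186.
186 − 19 = 167 varves lie beyond the cryptotephra horizon toward the sediment surface.
167 − 13 false = 154 true varves after the cryptotephra horizon.
1898 − 154 = 1744 CE.

1744 CE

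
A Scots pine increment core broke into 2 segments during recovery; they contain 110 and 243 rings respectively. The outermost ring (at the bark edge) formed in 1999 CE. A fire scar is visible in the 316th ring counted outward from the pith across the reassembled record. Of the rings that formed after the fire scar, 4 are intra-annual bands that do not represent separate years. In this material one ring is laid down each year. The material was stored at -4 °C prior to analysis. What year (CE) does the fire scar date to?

Total rings = 110 + 243 = 353.
The fire scar sits at ring 316 from the pith, so 353 − 316 = 37 rings formed after it.
Excluding 4 false rings: 37 − 4 = 33.
1999 − 33 = 1966 CE.

1966 CE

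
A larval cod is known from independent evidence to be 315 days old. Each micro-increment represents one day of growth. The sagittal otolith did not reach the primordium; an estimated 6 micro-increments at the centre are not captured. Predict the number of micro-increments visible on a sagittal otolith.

At one micro-increment per day, 315 days correspond to 315 micro-increments.
315 − 6 missed = 309 micro-increments expected in the prepared section.

309 micro-increments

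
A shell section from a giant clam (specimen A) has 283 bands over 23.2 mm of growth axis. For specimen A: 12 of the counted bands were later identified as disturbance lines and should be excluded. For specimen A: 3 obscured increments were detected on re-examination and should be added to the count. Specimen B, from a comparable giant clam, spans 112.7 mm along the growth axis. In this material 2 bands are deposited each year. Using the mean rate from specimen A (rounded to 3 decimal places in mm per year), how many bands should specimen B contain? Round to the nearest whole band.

Specimen A: correcting the raw count gives 283 − 12 + 3 = 274 true bands.
Specimen A: dividing by 2 bands per year: 274 / 2 = 137 years.
A: 23.2 mm over 137 years gives 23.2 / 137 ≈ 0.169 mm/year.
Specimen B: 112.7 mm / 0.169 mm per year = 666.86 years; at 2 bands per year that is 666.86 × 2 ≈ 1334 bands.

1334 bands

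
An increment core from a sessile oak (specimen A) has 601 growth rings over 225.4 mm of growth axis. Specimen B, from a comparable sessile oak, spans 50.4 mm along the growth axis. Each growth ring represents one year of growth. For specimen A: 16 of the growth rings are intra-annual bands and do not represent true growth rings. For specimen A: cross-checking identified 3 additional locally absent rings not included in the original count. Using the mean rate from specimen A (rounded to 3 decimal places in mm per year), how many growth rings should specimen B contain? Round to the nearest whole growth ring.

Specimen A: true growth ring count = 601 − 16 + 3 = 588.
A: 225.4 mm over 588 years gives 225.4 / 588 ≈ 0.383 mm/year.
B spans 50.4 / 0.383 = 131.59 years ≈ 132 growth rings.

132 growth rings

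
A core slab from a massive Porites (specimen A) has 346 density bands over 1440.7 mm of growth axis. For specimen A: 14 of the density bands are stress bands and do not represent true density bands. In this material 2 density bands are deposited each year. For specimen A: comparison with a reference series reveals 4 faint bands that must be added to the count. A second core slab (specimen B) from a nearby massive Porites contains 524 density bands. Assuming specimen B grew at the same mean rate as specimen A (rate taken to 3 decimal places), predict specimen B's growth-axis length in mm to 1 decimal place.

Specimen A: adjusted count: 346 − 14 + 4 = 336 density bands.
Specimen A: with 2 density bands per year, 336 / 2 = 168 years.
A: 1440.7 mm over 168 years gives 1440.7 / 168 ≈ 8.576 mm/yr.
Specimen B: with 2 density bands per year, 524 / 2 = 262 years. Length of B = 8.576 × 262 = 2246.9 mm.

2246.9 mm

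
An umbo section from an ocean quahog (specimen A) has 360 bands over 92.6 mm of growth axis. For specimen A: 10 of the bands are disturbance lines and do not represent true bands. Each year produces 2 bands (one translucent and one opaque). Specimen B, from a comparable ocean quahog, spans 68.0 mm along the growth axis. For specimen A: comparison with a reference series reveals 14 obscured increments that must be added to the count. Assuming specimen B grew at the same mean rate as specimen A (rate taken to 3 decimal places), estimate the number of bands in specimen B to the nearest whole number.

Specimen A: after corrections the count is 360 − 10 + 14 = 364 bands.
Specimen A: with 2 bands per year, 364 / 2 = 182 years.
A: Extension rate ≈ 92.6 / 182 = 0.509 mm/yr.
For B, 68.0 / 0.509 = 133.60 years; at 2 bands per year that is 133.60 × 2 ≈ 267 bands.

267 bands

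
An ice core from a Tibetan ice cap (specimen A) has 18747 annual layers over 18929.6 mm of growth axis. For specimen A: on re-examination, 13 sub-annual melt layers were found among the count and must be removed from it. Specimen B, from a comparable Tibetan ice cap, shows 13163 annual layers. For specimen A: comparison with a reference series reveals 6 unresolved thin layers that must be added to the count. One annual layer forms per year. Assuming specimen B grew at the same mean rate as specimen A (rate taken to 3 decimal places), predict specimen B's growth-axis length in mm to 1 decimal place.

13294.6 mm

Specimen A: after corrections the count is 18747 − 13 + 6 = 18740 annual layers.
A: Mean rate = 18929.6 mm / 18740 years ≈ 1.010 mm/year.
Length of B = 1.010 × 13163 = 13294.6 mm.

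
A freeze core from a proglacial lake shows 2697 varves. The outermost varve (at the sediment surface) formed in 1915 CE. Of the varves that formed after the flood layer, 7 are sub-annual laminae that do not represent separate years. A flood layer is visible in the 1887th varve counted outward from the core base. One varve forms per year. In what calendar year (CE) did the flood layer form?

1112 CE

Between varve 1887 and the sediment surface there are 2697 − 1887 = 810 varves.
Excluding 7 false varves: 810 − 7 = 803.
Counting back 803 years from 1915 CE places the flood layer in 1915 − 803 = 1112 CE.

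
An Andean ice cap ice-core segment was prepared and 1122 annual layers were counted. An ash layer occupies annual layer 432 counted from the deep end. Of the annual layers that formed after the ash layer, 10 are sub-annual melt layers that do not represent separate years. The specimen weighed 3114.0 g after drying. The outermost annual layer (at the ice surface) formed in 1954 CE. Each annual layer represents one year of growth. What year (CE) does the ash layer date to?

1122 − 432 = 690 annual layers lie beyond the ash layer toward the ice surface.
Removing the 10 false annual layers leaves 690 − 10 = 680 true annual layers beyond the ash layer.
The annual layer at the ice surface is 1954 CE, so the ash layer dates to 1954 − 680 = 1274 CE.

1274 CE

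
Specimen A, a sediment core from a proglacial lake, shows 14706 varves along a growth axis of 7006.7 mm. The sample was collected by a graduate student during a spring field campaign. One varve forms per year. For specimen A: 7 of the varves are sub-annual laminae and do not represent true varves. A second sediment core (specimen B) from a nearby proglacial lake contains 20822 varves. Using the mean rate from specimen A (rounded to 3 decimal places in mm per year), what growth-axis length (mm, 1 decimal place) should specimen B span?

9932.1 mm

Specimen A: adjusted count: 14706 − 7 = 14699 varves.
A: 7006.7 mm over 14699 years gives 7006.7 / 14699 ≈ 0.477 mm/year.
B's length ≈ 0.477 × 20822 = 9932.1 mm.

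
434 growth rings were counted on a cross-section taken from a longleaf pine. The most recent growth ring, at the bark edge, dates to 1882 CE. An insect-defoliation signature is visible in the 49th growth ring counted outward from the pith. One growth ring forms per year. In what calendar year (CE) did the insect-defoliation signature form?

1497 CE

The insect-defoliation signature sits at growth ring 49 from the pith, so 434 − 49 = 385 growth rings formed after it.
Counting back 385 years from 1882 CE places the insect-defoliation signature in 1882 − 385 = 1497 CE.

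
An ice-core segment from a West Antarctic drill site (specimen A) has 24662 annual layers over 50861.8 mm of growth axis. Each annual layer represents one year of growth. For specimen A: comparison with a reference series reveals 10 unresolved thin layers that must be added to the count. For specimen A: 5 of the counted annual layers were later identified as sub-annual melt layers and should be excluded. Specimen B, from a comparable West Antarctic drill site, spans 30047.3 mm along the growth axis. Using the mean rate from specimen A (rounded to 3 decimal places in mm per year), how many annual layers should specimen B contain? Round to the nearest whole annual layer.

Specimen A: true annual layer count = 24662 − 5 + 10 = 24667.
A: Extension rate ≈ 50861.8 / 24667 = 2.062 mm/yr.
For B, 30047.3 / 2.062 = 14571.92 years ≈ 14572 annual layers.

14572 annual layers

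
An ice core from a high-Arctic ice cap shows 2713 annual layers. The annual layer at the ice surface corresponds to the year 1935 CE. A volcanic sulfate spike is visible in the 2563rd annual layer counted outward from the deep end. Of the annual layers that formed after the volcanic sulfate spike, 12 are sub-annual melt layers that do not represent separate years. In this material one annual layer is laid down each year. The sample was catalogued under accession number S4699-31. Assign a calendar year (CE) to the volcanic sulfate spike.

The volcanic sulfate spike sits at annual layer 2563 from the deep end, so 2713 − 2563 = 150 annual layers formed after it.
Removing the 12 false annual layers leaves 150 − 12 = 138 true annual layers beyond the volcanic sulfate spike.
The annual layer at the ice surface is 1935 CE, so the volcanic sulfate spike dates to 1935 − 138 = 1797 CE.

1797 CE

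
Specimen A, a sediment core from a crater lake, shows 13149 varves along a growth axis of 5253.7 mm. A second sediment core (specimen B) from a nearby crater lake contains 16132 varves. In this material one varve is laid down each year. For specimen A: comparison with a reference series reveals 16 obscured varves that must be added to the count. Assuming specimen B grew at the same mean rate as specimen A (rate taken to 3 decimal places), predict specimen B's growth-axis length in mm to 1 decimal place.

6436.7 mm

Specimen A: correcting the raw count gives 13149 + 16 = 13165 true varves.
A: Extension rate ≈ 5253.7 / 13165 = 0.399 mm per year.
Length of B = 0.399 × 16132 = 6436.7 mm.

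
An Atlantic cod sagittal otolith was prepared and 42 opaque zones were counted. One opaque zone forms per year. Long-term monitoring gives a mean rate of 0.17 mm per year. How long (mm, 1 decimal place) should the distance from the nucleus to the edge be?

The record spans 42 years at 0.17 mm per year.
42 years at 0.17 mm/year gives 0.17 × 42 = 7.1 mm.

7.1 mm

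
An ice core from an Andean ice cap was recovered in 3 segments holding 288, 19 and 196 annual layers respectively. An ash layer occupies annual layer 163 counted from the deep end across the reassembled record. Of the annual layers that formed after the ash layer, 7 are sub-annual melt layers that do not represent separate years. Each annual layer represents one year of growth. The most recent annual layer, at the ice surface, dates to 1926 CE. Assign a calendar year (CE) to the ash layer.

Total annual layers = 288 + 19 + 196 = 503.
The ash layer sits at annual layer 163 from the deep end, so 503 − 163 = 340 annual layers formed after it.
340 − 7 false = 333 true annual layers after the ash layer.
Counting back 333 years from 1926 CE places the ash layer in 1926 − 333 = 1593 CE.

1593 CE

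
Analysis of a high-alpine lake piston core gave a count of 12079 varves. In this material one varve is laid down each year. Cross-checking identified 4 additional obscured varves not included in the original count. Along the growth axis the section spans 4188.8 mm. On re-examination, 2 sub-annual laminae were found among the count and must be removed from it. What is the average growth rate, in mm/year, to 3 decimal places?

Adjusted count: 12079 − 2 + 4 = 12081 varves.
Mean rate = 4188.8 mm / 12081 years ≈ 0.347 mm/year.

0.347 mm/year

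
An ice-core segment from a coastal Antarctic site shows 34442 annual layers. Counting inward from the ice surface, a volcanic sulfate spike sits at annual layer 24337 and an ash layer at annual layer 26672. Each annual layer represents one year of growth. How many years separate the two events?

2335 years

26672 − 24337 = 2335 annual layers lie between the two events.
At one annual layer per year, 2335 years elapsed between them.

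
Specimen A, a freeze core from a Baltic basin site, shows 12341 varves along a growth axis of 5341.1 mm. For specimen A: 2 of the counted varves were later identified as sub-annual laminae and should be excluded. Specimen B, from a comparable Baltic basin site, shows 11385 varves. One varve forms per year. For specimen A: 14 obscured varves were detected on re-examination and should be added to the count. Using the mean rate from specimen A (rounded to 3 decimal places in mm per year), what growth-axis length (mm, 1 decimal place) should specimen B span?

4918.3 mm

Specimen A: true varve count = 12341 − 2 + 14 = 12353.
A: Mean rate = 5341.1 mm / 12353 years ≈ 0.432 mm per year.
For B, 0.432 mm/year × 11385 years = 4918.3 mm.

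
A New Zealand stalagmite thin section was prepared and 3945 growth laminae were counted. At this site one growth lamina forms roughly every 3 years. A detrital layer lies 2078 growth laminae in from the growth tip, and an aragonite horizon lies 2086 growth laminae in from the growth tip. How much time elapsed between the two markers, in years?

The two markers are separated by 2086 − 2078 = 8 growth laminae.
Multiplying by 3 years per growth lamina: 8 × 3 = 24 years.

24 years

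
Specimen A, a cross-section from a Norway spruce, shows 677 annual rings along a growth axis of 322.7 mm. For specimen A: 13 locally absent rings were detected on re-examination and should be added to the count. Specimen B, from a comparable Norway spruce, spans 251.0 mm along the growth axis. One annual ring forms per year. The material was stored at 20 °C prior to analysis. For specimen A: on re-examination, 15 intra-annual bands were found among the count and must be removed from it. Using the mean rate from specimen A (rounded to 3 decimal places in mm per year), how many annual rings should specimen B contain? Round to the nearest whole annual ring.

Specimen A: true annual ring count = 677 − 15 + 13 = 675.
A: Mean rate = 322.7 mm / 675 years ≈ 0.478 mm/year.
B spans 251.0 / 0.478 = 525.10 years ≈ 525 annual rings.

525 annual rings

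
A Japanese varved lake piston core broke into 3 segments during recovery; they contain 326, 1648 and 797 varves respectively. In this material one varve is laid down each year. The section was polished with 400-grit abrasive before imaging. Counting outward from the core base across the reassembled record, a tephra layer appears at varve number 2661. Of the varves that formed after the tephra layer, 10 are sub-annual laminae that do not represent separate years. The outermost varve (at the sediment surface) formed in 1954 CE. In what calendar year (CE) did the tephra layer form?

1854 CE

Total varves = 326 + 1648 + 797 = 2771.
Between varve 2661 and the sediment surface there are 2771 − 2661 = 110 varves.
Removing the 10 false varves leaves 110 − 10 = 100 true varves beyond the tephra layer.
1954 − 100 = 1854 CE.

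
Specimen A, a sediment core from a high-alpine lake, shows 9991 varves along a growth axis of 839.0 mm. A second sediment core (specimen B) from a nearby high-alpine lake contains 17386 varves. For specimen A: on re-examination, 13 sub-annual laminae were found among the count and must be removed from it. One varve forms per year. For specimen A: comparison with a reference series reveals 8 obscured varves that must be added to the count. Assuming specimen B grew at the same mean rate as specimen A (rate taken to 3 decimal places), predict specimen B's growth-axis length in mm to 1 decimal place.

Specimen A: true varve count = 9991 − 13 + 8 = 9986.
A: Extension rate ≈ 839.0 / 9986 = 0.084 mm per year.
For B, 0.084 mm/year × 17386 years = 1460.4 mm.

1460.4 mm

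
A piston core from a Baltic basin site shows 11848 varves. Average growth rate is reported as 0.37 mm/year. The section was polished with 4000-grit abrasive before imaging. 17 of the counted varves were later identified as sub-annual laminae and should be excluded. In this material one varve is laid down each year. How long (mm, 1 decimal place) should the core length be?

4377.5 mm

After corrections the count is 11848 − 17 = 11831 varves.
Length ≈ 0.37 × 11831 = 4377.5 mm.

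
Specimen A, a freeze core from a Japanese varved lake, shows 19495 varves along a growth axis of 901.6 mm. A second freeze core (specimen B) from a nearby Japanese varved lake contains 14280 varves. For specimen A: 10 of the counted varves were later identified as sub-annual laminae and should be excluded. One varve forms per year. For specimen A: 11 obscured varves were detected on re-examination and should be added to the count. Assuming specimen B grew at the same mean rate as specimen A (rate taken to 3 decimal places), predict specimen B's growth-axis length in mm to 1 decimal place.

656.9 mm

Specimen A: true varve count = 19495 − 10 + 11 = 19496.
A: Mean rate = 901.6 mm / 19496 years ≈ 0.046 mm/yr.
For B, 0.046 mm/year × 14280 years = 656.9 mm.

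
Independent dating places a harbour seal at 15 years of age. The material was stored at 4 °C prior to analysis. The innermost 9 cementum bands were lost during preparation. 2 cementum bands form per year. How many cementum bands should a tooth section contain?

21 cementum bands

Expected cementum bands: 15 × 2 = 30.
30 − 9 missed = 21 cementum bands expected in the prepared section.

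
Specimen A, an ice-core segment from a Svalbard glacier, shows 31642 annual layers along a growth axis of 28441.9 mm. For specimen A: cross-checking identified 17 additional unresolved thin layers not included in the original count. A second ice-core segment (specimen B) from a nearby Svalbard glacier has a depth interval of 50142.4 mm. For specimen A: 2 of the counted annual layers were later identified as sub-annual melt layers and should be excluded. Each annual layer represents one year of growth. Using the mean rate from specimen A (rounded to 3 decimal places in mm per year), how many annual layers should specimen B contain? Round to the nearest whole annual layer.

55838 annual layers

Specimen A: true annual layer count = 31642 − 2 + 17 = 31657.
A: 28441.9 mm over 31657 years gives 28441.9 / 31657 ≈ 0.898 mm/year.
Specimen B: 50142.4 mm / 0.898 mm per year = 55837.86 years ≈ 55838 annual layers.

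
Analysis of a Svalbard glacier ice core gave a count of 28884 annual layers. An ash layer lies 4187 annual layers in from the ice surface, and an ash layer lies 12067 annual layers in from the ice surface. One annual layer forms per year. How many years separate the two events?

7880 years

12067 − 4187 = 7880 annual layers lie between the two events.
At one annual layer per year, 7880 years elapsed between them.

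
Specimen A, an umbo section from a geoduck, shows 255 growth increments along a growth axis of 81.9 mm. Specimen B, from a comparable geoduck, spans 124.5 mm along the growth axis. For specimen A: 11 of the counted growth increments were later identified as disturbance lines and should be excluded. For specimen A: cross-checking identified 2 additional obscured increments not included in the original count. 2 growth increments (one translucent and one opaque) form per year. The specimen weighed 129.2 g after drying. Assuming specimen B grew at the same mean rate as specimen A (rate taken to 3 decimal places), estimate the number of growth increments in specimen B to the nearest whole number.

Specimen A: after corrections the count is 255 − 11 + 2 = 246 growth increments.
Specimen A: dividing by 2 growth increments per year: 246 / 2 = 123 years.
A: 81.9 mm over 123 years gives 81.9 / 123 ≈ 0.666 mm/year.
Specimen B: 124.5 mm / 0.666 mm per year = 186.94 years; at 2 growth increments per year that is 186.94 × 2 ≈ 374 growth increments.

374 growth increments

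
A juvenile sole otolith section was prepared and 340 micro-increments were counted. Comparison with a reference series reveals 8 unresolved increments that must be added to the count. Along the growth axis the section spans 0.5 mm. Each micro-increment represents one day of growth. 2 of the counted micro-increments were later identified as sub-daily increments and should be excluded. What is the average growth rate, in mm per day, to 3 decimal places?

0.001 mm per day

After corrections the count is 340 − 2 + 8 = 346 micro-increments.
Extension rate ≈ 0.5 / 346 = 0.001 mm per day.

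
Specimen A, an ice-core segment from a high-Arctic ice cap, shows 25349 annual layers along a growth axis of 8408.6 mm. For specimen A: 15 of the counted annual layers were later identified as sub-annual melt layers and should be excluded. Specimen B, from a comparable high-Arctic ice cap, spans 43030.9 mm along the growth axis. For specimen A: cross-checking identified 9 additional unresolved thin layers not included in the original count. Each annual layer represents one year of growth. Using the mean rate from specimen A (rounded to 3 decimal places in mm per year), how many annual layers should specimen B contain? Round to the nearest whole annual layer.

Specimen A: true annual layer count = 25349 − 15 + 9 = 25343.
A: Extension rate ≈ 8408.6 / 25343 = 0.332 mm per year.
B spans 43030.9 / 0.332 = 129611.14 years ≈ 129611 annual layers.

129611 annual layers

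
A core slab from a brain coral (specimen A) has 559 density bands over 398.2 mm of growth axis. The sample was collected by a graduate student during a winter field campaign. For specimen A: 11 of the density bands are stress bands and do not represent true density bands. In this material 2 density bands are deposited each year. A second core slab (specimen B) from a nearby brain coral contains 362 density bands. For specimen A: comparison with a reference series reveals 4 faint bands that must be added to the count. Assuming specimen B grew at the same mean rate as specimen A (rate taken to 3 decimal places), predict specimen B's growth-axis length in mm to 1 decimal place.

Specimen A: after corrections the count is 559 − 11 + 4 = 552 density bands.
Specimen A: with 2 density bands per year, 552 / 2 = 276 years.
A: Mean rate = 398.2 mm / 276 years ≈ 1.443 mm/yr.
Specimen B: 362 density bands at 2 per year is 362 / 2 = 181 years. B's length ≈ 1.443 × 181 = 261.2 mm.

261.2 mm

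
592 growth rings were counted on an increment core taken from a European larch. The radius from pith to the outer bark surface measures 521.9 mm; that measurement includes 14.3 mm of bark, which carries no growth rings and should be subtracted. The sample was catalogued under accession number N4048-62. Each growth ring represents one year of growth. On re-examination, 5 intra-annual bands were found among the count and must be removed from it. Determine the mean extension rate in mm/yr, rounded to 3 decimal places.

0.865 mm/yr

True growth ring count = 592 − 5 = 587.
Net length = 521.9 − 14.3 = 507.6 mm.
Mean rate = 507.6 mm / 587 years ≈ 0.865 mm/yr.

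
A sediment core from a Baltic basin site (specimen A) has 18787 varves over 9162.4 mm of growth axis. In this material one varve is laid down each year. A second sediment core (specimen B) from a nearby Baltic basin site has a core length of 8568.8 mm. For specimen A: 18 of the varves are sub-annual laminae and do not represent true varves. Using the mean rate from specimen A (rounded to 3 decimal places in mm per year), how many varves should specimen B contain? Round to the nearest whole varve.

Specimen A: adjusted count: 18787 − 18 = 18769 varves.
A: Extension rate ≈ 9162.4 / 18769 = 0.488 mm/year.
For B, 8568.8 / 0.488 = 17559.02 years ≈ 17559 varves.

17559 varves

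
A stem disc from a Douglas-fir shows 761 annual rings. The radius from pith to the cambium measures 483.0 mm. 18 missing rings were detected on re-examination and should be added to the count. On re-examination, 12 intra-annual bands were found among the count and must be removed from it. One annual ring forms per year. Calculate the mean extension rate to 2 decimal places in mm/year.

0.63 mm/year

True annual ring count = 761 − 12 + 18 = 767.
Extension rate ≈ 483.0 / 767 = 0.63 mm/year.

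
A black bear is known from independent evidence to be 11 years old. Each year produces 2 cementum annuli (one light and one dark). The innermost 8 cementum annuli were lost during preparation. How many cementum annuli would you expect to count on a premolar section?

14 cementum annuli

Expected cementum annuli: 11 × 2 = 22.
Less the 8 uncaptured cementum annuli: 22 − 8 = 14.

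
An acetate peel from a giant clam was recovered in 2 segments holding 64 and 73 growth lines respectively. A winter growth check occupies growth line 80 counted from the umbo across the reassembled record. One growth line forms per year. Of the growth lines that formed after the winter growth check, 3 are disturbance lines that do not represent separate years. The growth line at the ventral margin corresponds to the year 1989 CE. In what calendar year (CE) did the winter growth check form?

Total growth lines = 64 + 73 = 137.
The winter growth check sits at growth line 80 from the umbo, so 137 − 80 = 57 growth lines formed after it.
Removing the 3 false growth lines leaves 57 − 3 = 54 true growth lines beyond the winter growth check.
Counting back 54 years from 1989 CE places the winter growth check in 1989 − 54 = 1935 CE.

1935 CE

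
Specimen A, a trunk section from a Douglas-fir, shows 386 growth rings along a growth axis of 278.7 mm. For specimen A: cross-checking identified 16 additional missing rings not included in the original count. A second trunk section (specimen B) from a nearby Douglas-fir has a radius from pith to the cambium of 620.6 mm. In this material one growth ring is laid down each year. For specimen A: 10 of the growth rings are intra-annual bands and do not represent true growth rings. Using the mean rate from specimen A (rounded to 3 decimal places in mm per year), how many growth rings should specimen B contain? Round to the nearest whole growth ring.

873 growth rings

Specimen A: after corrections the count is 386 − 10 + 16 = 392 growth rings.
A: Extension rate ≈ 278.7 / 392 = 0.711 mm/yr.
For B, 620.6 / 0.711 = 872.86 years ≈ 873 growth rings.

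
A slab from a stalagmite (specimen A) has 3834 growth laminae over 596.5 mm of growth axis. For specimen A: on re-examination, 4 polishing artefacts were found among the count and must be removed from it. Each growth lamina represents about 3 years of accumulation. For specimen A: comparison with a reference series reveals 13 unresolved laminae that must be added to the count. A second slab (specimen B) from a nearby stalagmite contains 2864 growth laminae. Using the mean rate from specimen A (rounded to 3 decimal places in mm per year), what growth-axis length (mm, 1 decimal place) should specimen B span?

Specimen A: adjusted count: 3834 − 4 + 13 = 3843 growth laminae.
Specimen A: multiplying by 3 years per growth lamina: 3843 × 3 = 11529 years.
A: Mean rate = 596.5 mm / 11529 years ≈ 0.052 mm per year.
Specimen B: at 3 years per growth lamina, 2864 × 3 = 8592 years. For B, 0.052 mm/year × 8592 years = 446.8 mm.

446.8 mm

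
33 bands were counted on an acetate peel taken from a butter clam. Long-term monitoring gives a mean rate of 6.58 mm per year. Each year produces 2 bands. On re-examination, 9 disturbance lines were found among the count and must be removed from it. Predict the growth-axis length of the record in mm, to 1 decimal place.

Adjusted count: 33 − 9 = 24 bands.
With 2 bands per year, 24 / 2 = 12 years.
Length ≈ 6.58 × 12 = 79.0 mm.

79.0 mm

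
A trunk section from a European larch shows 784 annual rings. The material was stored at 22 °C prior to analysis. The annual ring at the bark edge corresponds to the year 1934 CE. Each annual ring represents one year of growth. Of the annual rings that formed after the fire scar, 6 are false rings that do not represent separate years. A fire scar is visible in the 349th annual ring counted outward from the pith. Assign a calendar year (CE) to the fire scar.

1505 CE

Between annual ring 349 and the bark edge there are 784 − 349 = 435 annual rings.
Removing the 6 false annual rings leaves 435 − 6 = 429 true annual rings beyond the fire scar.
1934 − 429 = 1505 CE.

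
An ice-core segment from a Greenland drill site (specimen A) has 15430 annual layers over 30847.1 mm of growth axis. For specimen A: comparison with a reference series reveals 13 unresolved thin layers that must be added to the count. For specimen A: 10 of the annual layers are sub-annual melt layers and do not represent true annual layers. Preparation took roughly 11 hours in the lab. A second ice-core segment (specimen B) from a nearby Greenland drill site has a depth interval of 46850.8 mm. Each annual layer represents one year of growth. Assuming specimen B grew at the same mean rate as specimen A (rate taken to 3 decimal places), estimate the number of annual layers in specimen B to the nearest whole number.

Specimen A: adjusted count: 15430 − 10 + 13 = 15433 annual layers.
A: Mean rate = 30847.1 mm / 15433 years ≈ 1.999 mm per year.
B spans 46850.8 / 1.999 = 23437.12 years ≈ 23437 annual layers.

23437 annual layers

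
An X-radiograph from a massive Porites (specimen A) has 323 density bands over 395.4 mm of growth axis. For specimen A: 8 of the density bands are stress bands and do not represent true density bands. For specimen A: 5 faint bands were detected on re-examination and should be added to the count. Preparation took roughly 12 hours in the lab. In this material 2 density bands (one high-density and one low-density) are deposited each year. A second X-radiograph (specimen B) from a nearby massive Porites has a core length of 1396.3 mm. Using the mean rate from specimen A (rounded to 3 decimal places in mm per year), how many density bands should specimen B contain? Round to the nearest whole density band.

1130 density bands

Specimen A: after corrections the count is 323 − 8 + 5 = 320 density bands.
Specimen A: 320 density bands at 2 per year is 320 / 2 = 160 years.
A: Mean rate = 395.4 mm / 160 years ≈ 2.471 mm per year.
B spans 1396.3 / 2.471 = 565.07 years; at 2 density bands per year that is 565.07 × 2 ≈ 1130 density bands.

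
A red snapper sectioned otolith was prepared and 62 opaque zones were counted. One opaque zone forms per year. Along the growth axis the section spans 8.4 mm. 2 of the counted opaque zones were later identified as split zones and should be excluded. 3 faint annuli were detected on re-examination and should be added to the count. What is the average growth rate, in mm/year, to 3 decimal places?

0.133 mm/year

Correcting the raw count gives 62 − 2 + 3 = 63 true opaque zones.
Extension rate ≈ 8.4 / 63 = 0.133 mm/year.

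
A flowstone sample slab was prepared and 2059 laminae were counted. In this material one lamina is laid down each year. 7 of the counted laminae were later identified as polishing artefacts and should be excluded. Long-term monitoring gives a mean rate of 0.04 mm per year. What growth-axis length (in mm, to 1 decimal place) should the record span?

82.1 mm

True lamina count = 2059 − 7 = 2052.
2052 years at 0.04 mm/year gives 0.04 × 2052 = 82.1 mm.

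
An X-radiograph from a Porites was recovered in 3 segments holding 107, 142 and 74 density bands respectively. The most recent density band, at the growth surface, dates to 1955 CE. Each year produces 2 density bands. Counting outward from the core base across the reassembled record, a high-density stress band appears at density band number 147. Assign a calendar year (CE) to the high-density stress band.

1867 CE

Total density bands = 107 + 142 + 74 = 323.
323 − 147 = 176 density bands lie beyond the high-density stress band toward the growth surface.
176 density bands at 2 per year is 176 / 2 = 88 years.
The density band at the growth surface is 1955 CE, so the high-density stress band dates to 1955 − 88 = 1867 CE.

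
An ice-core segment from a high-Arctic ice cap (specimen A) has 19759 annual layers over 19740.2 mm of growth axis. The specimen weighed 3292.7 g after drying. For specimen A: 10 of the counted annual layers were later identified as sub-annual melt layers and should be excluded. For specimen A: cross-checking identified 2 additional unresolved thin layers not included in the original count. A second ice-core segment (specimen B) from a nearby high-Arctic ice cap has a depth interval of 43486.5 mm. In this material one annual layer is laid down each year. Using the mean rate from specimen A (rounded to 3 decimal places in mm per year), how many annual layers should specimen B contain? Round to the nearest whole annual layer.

43530 annual layers

Specimen A: adjusted count: 19759 − 10 + 2 = 19751 annual layers.
A: 19740.2 mm over 19751 years gives 19740.2 / 19751 ≈ 0.999 mm per year.
For B, 43486.5 / 0.999 = 43530.03 years ≈ 43530 annual layers.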